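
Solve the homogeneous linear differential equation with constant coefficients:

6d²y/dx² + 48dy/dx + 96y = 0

Characteristic equation: 6r² + 48r + 96 = 0
Divide by 6: r² + 8r + 16 = 0
Factored: (r + 4)² = 0
Repeated root: r = -4
General solution: y = (C₁ + C₂x)e^(-4x)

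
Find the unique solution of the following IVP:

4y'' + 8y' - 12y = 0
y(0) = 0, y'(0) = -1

General solution: y = C₁e^x + C₂e^(-3x)
Applying ICs: C₁ = -1/4, C₂ = 1/4
Particular solution: y = -(1/4)e^x + (1/4)e^(-3x)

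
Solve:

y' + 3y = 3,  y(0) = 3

General solution: y = 1 + Ce^(-3x)
Applying y(0) = 3: C = 3 - 1 = 2
Particular solution: y = 1 + 2e^(-3x)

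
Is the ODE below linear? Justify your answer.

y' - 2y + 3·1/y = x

No. Nonlinear (1/y term)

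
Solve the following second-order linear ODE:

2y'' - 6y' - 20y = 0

Characteristic equation: 2r² - 6r - 20 = 0
Divide by 2: r² - 3r - 10 = 0
Roots: r = 5, -2 (distinct real)
General solution: y = C₁e^(5x) + C₂e^(-2x)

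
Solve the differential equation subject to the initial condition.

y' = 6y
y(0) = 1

General solution: y = Ce^(6x)
Applying IC y(0) = 1:
Particular solution: y = e^(6x)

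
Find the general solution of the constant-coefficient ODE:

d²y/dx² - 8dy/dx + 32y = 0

Characteristic equation: r² - 8r + 32 = 0
Roots: r = 4 ± 4i (complex conjugates)
General solution: y = e^(4x)(C₁cos(4x) + C₂sin(4x))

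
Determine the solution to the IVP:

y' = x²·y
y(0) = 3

General solution: y = Ce^(x³/3)
Applying IC y(0) = 3:
Particular solution: y = 3e^(x³/3)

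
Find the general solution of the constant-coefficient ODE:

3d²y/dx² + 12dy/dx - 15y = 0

Characteristic equation: 3r² + 12r - 15 = 0
Divide by 3: r² + 4r - 5 = 0
Roots: r = 1, -5 (distinct real)
General solution: y = C₁e^x + C₂e^(-5x)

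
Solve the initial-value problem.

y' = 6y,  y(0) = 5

General solution: y = Ce^(6x)
Applying IC y(0) = 5:
Particular solution: y = 5e^(6x)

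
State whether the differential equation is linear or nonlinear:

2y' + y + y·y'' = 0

Nonlinear (y·y'' term)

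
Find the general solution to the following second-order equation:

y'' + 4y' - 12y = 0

Characteristic equation: r² + 4r - 12 = 0
Roots: r = 2, -6 (distinct real)
General solution: y = C₁e^(2x) + C₂e^(-6x)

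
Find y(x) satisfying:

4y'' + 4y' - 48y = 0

Characteristic equation: 4r² + 4r - 48 = 0
Divide by 4: r² + r - 12 = 0
Roots: r = 3, -4 (distinct real)
General solution: y = C₁e^(3x) + C₂e^(-4x)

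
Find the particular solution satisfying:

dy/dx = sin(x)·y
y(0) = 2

General solution: y = Ce^(-cos(x))
Applying IC y(0) = 2:
Particular solution: y = 2e^(1-cos(x))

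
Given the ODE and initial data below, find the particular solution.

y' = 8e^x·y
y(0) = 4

General solution: y = Ce^(8e^x)
Applying IC y(0) = 4:
Particular solution: y = 4e^(8(e^x - 1))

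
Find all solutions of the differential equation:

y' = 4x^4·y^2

Separating variables and integrating:
-1/y = 4x^5/5 + C

General solution: y^-1 = (-4/5)x^5 + C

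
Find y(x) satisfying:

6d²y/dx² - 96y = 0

Characteristic equation: 6r² - 96 = 0
Divide by 6: r² - 16 = 0
Roots: r = 4, -4 (distinct real)
General solution: y = C₁e^(4x) + C₂e^(-4x)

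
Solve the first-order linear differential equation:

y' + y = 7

Using integrating factor method:

General solution: y = 7 + Ce^(-x)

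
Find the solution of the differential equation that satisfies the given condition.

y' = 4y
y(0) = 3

General solution: y = Ce^(4x)
Applying IC y(0) = 3:
Particular solution: y = 3e^(4x)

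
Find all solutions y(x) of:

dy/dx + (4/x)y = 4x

Using integrating factor method:

General solution: y = (2/3)x^2 + Cx^(-4)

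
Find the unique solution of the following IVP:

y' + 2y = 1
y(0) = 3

General solution: y = 1/2 + Ce^(-2x)
Applying y(0) = 3: C = 3 - 1/2 = 5/2
Particular solution: y = 1/2 + (5/2)e^(-2x)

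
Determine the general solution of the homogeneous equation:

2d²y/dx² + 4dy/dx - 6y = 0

Characteristic equation: 2r² + 4r - 6 = 0
Divide by 2: r² + 2r - 3 = 0
Roots: r = 1, -3 (distinct real)
General solution: y = C₁e^x + C₂e^(-3x)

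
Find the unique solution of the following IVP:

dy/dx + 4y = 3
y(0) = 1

General solution: y = 3/4 + Ce^(-4x)
Applying y(0) = 1: C = 1 - 3/4 = 1/4
Particular solution: y = 3/4 + (1/4)e^(-4x)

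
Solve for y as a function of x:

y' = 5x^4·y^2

Separating variables and integrating:
-1/y = x^5 + C

General solution: y^-1 = -x^5 + C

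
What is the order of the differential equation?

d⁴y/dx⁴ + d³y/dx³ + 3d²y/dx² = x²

The order is 4 (highest derivative is of order 4).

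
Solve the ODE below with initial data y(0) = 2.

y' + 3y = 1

General solution: y = 1/3 + Ce^(-3x)
Applying y(0) = 2: C = 2 - 1/3 = 5/3
Particular solution: y = 1/3 + (5/3)e^(-3x)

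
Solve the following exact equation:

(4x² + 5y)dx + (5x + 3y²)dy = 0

Verify exactness: ∂M/∂y = ∂N/∂x ✓
Find F(x,y) such that ∂F/∂x = M, ∂F/∂y = N
Solution: 4x³/3 + 5xy + y³ = C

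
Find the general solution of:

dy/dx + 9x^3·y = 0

Using integrating factor method:

General solution: y = Ce^(-9x^4/4)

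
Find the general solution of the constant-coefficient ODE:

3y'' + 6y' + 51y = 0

Characteristic equation: 3r² + 6r + 51 = 0
Divide by 3: r² + 2r + 17 = 0
Roots: r = -1 ± 4i (complex conjugates)
General solution: y = e^(-x)(C₁cos(4x) + C₂sin(4x))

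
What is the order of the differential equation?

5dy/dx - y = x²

The order is 1 (highest derivative is of order 1).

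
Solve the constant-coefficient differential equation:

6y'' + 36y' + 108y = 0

Characteristic equation: 6r² + 36r + 108 = 0
Divide by 6: r² + 6r + 18 = 0
Roots: r = -3 ± 3i (complex conjugates)
General solution: y = e^(-3x)(C₁cos(3x) + C₂sin(3x))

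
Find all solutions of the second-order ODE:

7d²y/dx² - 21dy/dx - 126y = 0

Characteristic equation: 7r² - 21r - 126 = 0
Divide by 7: r² - 3r - 18 = 0
Roots: r = 6, -3 (distinct real)
General solution: y = C₁e^(6x) + C₂e^(-3x)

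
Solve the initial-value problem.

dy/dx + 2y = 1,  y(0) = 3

General solution: y = 1/2 + Ce^(-2x)
Applying y(0) = 3: C = 3 - 1/2 = 5/2
Particular solution: y = 1/2 + (5/2)e^(-2x)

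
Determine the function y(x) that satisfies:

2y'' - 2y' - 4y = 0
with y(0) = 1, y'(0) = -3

General solution: y = C₁e^(2x) + C₂e^(-x)
Applying ICs: C₁ = -2/3, C₂ = 5/3
Particular solution: y = -(2/3)e^(2x) + (5/3)e^(-x)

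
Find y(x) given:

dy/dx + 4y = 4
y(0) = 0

General solution: y = 1 + Ce^(-4x)
Applying y(0) = 0: C = 0 - 1 = -1
Particular solution: y = 1 - e^(-4x)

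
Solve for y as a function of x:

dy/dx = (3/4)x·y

Separating variables and integrating:
ln|y| = 3x^2/8 + C

General solution: y = Ce^(3x^2/8)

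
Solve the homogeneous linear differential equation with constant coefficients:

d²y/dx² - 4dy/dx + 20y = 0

Characteristic equation: r² - 4r + 20 = 0
Roots: r = 2 ± 4i (complex conjugates)
General solution: y = e^(2x)(C₁cos(4x) + C₂sin(4x))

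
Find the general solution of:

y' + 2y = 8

Using integrating factor method:

General solution: y = 4 + Ce^(-2x)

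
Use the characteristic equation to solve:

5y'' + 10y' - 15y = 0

Characteristic equation: 5r² + 10r - 15 = 0
Divide by 5: r² + 2r - 3 = 0
Roots: r = 1, -3 (distinct real)
General solution: y = C₁e^x + C₂e^(-3x)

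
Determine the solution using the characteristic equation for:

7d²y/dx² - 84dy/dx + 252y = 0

Characteristic equation: 7r² - 84r + 252 = 0
Divide by 7: r² - 12r + 36 = 0
Factored: (r - 6)² = 0
Repeated root: r = 6
General solution: y = (C₁ + C₂x)e^(6x)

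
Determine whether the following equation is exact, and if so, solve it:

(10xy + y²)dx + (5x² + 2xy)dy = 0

Verify exactness: ∂M/∂y = ∂N/∂x ✓
Find F(x,y) such that ∂F/∂x = M, ∂F/∂y = N
Solution: 5x²y + xy² = C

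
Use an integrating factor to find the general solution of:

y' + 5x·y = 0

Using integrating factor method:

General solution: y = Ce^(-5x^2/2)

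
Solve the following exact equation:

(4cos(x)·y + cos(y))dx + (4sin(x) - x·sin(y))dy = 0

Verify exactness: ∂M/∂y = ∂N/∂x ✓
Find F(x,y) such that ∂F/∂x = M, ∂F/∂y = N
Solution: 4sin(x)·y + x·cos(y) = C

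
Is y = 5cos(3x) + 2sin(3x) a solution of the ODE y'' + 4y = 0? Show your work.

Verification:
y'' = -45cos(3x) - 18sin(3x)
y'' + 4y ≠ 0 (frequency mismatch: got 9 instead of 4)

No, it is not a solution.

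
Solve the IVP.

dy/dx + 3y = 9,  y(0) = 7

General solution: y = 3 + Ce^(-3x)
Applying y(0) = 7: C = 7 - 3 = 4
Particular solution: y = 3 + 4e^(-3x)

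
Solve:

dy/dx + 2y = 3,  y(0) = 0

General solution: y = 3/2 + Ce^(-2x)
Applying y(0) = 0: C = 0 - 3/2 = -3/2
Particular solution: y = 3/2 - (3/2)e^(-2x)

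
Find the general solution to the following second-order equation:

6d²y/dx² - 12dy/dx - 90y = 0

Characteristic equation: 6r² - 12r - 90 = 0
Divide by 6: r² - 2r - 15 = 0
Roots: r = 5, -3 (distinct real)
General solution: y = C₁e^(5x) + C₂e^(-3x)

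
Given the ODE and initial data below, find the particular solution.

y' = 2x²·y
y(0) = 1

General solution: y = Ce^(2x³/3)
Applying IC y(0) = 1:
Particular solution: y = e^(2x³/3)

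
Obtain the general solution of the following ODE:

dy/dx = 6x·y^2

Separating variables and integrating:
-1/y = 3x^2 + C

General solution: y^-1 = -3x^2 + C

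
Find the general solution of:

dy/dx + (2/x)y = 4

Using integrating factor method:

General solution: y = (4/3)x + Cx^(-2)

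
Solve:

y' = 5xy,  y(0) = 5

General solution: y = Ce^(5x²/2)
Applying IC y(0) = 5:
Particular solution: y = 5e^(5x²/2)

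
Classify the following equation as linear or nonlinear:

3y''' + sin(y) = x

Nonlinear (sin(y) is nonlinear in y)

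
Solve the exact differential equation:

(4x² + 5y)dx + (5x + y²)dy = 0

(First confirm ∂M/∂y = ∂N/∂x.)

Verify exactness: ∂M/∂y = ∂N/∂x ✓
Find F(x,y) such that ∂F/∂x = M, ∂F/∂y = N
Solution: 4x³/3 + 5xy + y³/3 = C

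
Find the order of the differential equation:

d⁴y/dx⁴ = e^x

The order is 4 (highest derivative is of order 4).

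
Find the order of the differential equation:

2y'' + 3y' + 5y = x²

The order is 2 (highest derivative is of order 2).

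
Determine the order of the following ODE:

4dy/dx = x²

The order is 1 (highest derivative is of order 1).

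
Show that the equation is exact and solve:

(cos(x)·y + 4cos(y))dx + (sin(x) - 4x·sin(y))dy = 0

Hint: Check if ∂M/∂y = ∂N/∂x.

Verify exactness: ∂M/∂y = ∂N/∂x ✓
Find F(x,y) such that ∂F/∂x = M, ∂F/∂y = N
Solution: sin(x)·y + 4x·cos(y) = C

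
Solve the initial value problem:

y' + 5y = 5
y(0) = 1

General solution: y = 1 + Ce^(-5x)
Applying y(0) = 1: C = 1 - 1 = 0
Particular solution: y = 1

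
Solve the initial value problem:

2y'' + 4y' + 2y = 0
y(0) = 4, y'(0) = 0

General solution: y = (C₁ + C₂x)e^(-x)
Repeated root r = -1
Applying ICs: C₁ = 4, C₂ = 4
Particular solution: y = (4 + 4x)e^(-x)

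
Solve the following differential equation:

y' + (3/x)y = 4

Using integrating factor method:

General solution: y = x + Cx^(-3)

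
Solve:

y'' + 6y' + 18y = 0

Characteristic equation: r² + 6r + 18 = 0
Roots: r = -3 ± 3i (complex conjugates)
General solution: y = e^(-3x)(C₁cos(3x) + C₂sin(3x))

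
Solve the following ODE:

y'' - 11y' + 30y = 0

Characteristic equation: r² - 11r + 30 = 0
Roots: r = 5, 6 (distinct real)
General solution: y = C₁e^(5x) + C₂e^(6x)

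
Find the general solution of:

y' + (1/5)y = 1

Using integrating factor method:

General solution: y = 5 + Ce^(-x/5)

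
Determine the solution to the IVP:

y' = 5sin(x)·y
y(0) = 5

General solution: y = Ce^(-5cos(x))
Applying IC y(0) = 5:
Particular solution: y = 5e^(5(1-cos(x)))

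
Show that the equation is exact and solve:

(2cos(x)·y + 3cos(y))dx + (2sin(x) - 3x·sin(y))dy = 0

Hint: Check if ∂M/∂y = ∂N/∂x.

Verify exactness: ∂M/∂y = ∂N/∂x ✓
Find F(x,y) such that ∂F/∂x = M, ∂F/∂y = N
Solution: 2sin(x)·y + 3x·cos(y) = C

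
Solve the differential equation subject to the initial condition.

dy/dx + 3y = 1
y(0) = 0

General solution: y = 1/3 + Ce^(-3x)
Applying y(0) = 0: C = 0 - 1/3 = -1/3
Particular solution: y = 1/3 - (1/3)e^(-3x)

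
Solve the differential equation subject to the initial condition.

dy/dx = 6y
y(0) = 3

General solution: y = Ce^(6x)
Applying IC y(0) = 3:
Particular solution: y = 3e^(6x)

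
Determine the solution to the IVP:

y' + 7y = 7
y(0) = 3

General solution: y = 1 + Ce^(-7x)
Applying y(0) = 3: C = 3 - 1 = 2
Particular solution: y = 1 + 2e^(-7x)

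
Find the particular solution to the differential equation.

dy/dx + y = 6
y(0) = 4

General solution: y = 6 + Ce^(-x)
Applying y(0) = 4: C = 4 - 6 = -2
Particular solution: y = 6 - 2e^(-x)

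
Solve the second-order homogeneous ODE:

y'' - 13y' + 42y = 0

Characteristic equation: r² - 13r + 42 = 0
Roots: r = 6, 7 (distinct real)
General solution: y = C₁e^(6x) + C₂e^(7x)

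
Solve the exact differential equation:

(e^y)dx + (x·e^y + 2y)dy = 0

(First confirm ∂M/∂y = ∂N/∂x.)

Verify exactness: ∂M/∂y = ∂N/∂x ✓
Find F(x,y) such that ∂F/∂x = M, ∂F/∂y = N
Solution: x·e^y + y² = C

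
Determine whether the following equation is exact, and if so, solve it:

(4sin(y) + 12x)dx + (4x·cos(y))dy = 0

Verify exactness: ∂M/∂y = ∂N/∂x ✓
Find F(x,y) such that ∂F/∂x = M, ∂F/∂y = N
Solution: 4x·sin(y) + 6x² = C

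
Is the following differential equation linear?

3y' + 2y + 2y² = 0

No. Nonlinear (y² term)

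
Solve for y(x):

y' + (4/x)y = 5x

Using integrating factor method:

General solution: y = (5/6)x^2 + Cx^(-4)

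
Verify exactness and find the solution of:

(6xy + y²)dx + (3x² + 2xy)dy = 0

Verify exactness: ∂M/∂y = ∂N/∂x ✓
Find F(x,y) such that ∂F/∂x = M, ∂F/∂y = N
Solution: 3x²y + xy² = C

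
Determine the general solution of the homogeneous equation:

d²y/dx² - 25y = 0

Characteristic equation: r² - 25 = 0
Roots: r = 5, -5 (distinct real)
General solution: y = C₁e^(5x) + C₂e^(-5x)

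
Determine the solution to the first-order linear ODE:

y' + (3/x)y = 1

Using integrating factor method:

General solution: y = (1/4)x + Cx^(-3)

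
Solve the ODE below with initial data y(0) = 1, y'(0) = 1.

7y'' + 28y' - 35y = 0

General solution: y = C₁e^x + C₂e^(-5x)
Applying ICs: C₁ = 1, C₂ = 0
Particular solution: y = e^x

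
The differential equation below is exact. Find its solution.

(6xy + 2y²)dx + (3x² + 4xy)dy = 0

Verify exactness: ∂M/∂y = ∂N/∂x ✓
Find F(x,y) such that ∂F/∂x = M, ∂F/∂y = N
Solution: 3x²y + 2xy² = C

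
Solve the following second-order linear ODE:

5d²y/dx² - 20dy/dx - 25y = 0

Characteristic equation: 5r² - 20r - 25 = 0
Divide by 5: r² - 4r - 5 = 0
Roots: r = 5, -1 (distinct real)
General solution: y = C₁e^(5x) + C₂e^(-x)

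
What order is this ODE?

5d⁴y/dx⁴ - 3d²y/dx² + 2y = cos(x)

The order is 4 (highest derivative is of order 4).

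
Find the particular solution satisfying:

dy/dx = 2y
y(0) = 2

General solution: y = Ce^(2x)
Applying IC y(0) = 2:
Particular solution: y = 2e^(2x)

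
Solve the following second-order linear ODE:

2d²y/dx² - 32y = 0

Characteristic equation: 2r² - 32 = 0
Divide by 2: r² - 16 = 0
Roots: r = 4, -4 (distinct real)
General solution: y = C₁e^(4x) + C₂e^(-4x)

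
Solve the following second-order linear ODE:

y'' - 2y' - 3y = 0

Characteristic equation: r² - 2r - 3 = 0
Roots: r = 3, -1 (distinct real)
General solution: y = C₁e^(3x) + C₂e^(-x)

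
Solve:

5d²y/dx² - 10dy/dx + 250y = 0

Characteristic equation: 5r² - 10r + 250 = 0
Divide by 5: r² - 2r + 50 = 0
Roots: r = 1 ± 7i (complex conjugates)
General solution: y = e^x(C₁cos(7x) + C₂sin(7x))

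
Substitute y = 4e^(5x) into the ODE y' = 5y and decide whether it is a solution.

Verification:
y = 4e^(5x)
y' = 20e^(5x)
5y = 20e^(5x)
y' = 5y ✓

Yes, it is a solution.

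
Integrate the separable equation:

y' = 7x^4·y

Separating variables and integrating:
ln|y| = 7x^5/5 + C

General solution: y = Ce^(7x^5/5)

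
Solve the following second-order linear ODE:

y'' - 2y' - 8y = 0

Characteristic equation: r² - 2r - 8 = 0
Roots: r = 4, -2 (distinct real)
General solution: y = C₁e^(4x) + C₂e^(-2x)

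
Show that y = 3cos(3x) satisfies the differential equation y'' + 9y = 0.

Verification:
y'' = -27cos(3x)
y'' + 9y = 0 ✓

Yes, it is a solution.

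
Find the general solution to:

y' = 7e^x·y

Separating variables and integrating:
ln|y| = 7e^x + C

General solution: y = Ce^(7e^x)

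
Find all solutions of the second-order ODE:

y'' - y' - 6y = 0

Characteristic equation: r² - r - 6 = 0
Roots: r = 3, -2 (distinct real)
General solution: y = C₁e^(3x) + C₂e^(-2x)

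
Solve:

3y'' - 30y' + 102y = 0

Characteristic equation: 3r² - 30r + 102 = 0
Divide by 3: r² - 10r + 34 = 0
Roots: r = 5 ± 3i (complex conjugates)
General solution: y = e^(5x)(C₁cos(3x) + C₂sin(3x))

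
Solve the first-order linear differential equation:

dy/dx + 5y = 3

Using integrating factor method:

General solution: y = 3/5 + Ce^(-5x)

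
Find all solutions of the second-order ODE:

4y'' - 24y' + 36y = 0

Characteristic equation: 4r² - 24r + 36 = 0
Divide by 4: r² - 6r + 9 = 0
Factored: (r - 3)² = 0
Repeated root: r = 3
General solution: y = (C₁ + C₂x)e^(3x)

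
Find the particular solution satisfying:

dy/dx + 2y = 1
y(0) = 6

General solution: y = 1/2 + Ce^(-2x)
Applying y(0) = 6: C = 6 - 1/2 = 11/2
Particular solution: y = 1/2 + (11/2)e^(-2x)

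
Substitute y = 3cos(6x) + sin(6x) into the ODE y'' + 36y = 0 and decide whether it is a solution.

Verification:
y'' = -108cos(6x) - 36sin(6x)
y'' + 36y = 0 ✓

Yes, it is a solution.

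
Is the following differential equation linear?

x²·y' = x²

Yes. Linear (y and its derivatives appear to the first power only, no products of y terms)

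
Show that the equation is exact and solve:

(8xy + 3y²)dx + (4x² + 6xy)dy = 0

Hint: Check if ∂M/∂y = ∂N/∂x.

Verify exactness: ∂M/∂y = ∂N/∂x ✓
Find F(x,y) such that ∂F/∂x = M, ∂F/∂y = N
Solution: 4x²y + 3xy² = C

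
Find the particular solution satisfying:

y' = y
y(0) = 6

General solution: y = Ce^x
Applying IC y(0) = 6:
Particular solution: y = 6e^x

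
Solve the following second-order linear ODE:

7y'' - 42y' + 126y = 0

Characteristic equation: 7r² - 42r + 126 = 0
Divide by 7: r² - 6r + 18 = 0
Roots: r = 3 ± 3i (complex conjugates)
General solution: y = e^(3x)(C₁cos(3x) + C₂sin(3x))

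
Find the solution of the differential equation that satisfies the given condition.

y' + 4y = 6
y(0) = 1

General solution: y = 3/2 + Ce^(-4x)
Applying y(0) = 1: C = 1 - 3/2 = -1/2
Particular solution: y = 3/2 - (1/2)e^(-4x)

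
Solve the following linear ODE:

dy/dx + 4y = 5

Using integrating factor method:

General solution: y = 5/4 + Ce^(-4x)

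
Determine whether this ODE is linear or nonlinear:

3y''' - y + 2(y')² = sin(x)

Nonlinear ((y')² term)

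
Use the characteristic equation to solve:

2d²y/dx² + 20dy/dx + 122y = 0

Characteristic equation: 2r² + 20r + 122 = 0
Divide by 2: r² + 10r + 61 = 0
Roots: r = -5 ± 6i (complex conjugates)
General solution: y = e^(-5x)(C₁cos(6x) + C₂sin(6x))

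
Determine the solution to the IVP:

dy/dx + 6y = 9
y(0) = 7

General solution: y = 3/2 + Ce^(-6x)
Applying y(0) = 7: C = 7 - 3/2 = 11/2
Particular solution: y = 3/2 + (11/2)e^(-6x)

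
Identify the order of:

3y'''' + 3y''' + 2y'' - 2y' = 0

The order is 4 (highest derivative is of order 4).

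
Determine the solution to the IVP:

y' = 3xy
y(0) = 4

General solution: y = Ce^(3x²/2)
Applying IC y(0) = 4:
Particular solution: y = 4e^(3x²/2)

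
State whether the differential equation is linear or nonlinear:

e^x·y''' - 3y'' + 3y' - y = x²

Linear (y and its derivatives appear to the first power only, no products of y terms)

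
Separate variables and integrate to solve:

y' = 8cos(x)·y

Separating variables and integrating:
ln|y| = 8sin(x) + C

General solution: y = Ce^(8sin(x))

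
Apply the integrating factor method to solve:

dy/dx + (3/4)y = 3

Using integrating factor method:

General solution: y = 4 + Ce^(-3x/4)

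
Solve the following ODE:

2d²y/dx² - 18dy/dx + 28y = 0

Characteristic equation: 2r² - 18r + 28 = 0
Divide by 2: r² - 9r + 14 = 0
Roots: r = 7, 2 (distinct real)
General solution: y = C₁e^(7x) + C₂e^(2x)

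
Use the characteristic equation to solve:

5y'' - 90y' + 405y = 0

Characteristic equation: 5r² - 90r + 405 = 0
Divide by 5: r² - 18r + 81 = 0
Factored: (r - 9)² = 0
Repeated root: r = 9
General solution: y = (C₁ + C₂x)e^(9x)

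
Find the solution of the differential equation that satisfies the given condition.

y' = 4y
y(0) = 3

General solution: y = Ce^(4x)
Applying IC y(0) = 3:
Particular solution: y = 3e^(4x)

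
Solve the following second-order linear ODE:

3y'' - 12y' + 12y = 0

Characteristic equation: 3r² - 12r + 12 = 0
Divide by 3: r² - 4r + 4 = 0
Factored: (r - 2)² = 0
Repeated root: r = 2
General solution: y = (C₁ + C₂x)e^(2x)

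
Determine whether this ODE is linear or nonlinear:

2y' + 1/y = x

Nonlinear (1/y term)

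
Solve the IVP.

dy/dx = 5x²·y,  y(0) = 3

General solution: y = Ce^(5x³/3)
Applying IC y(0) = 3:
Particular solution: y = 3e^(5x³/3)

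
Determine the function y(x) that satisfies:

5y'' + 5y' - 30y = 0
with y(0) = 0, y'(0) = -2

General solution: y = C₁e^(2x) + C₂e^(-3x)
Applying ICs: C₁ = -2/5, C₂ = 2/5
Particular solution: y = -(2/5)e^(2x) + (2/5)e^(-3x)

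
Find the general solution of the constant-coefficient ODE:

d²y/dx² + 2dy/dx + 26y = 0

Characteristic equation: r² + 2r + 26 = 0
Roots: r = -1 ± 5i (complex conjugates)
General solution: y = e^(-x)(C₁cos(5x) + C₂sin(5x))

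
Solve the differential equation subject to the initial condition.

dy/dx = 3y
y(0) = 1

General solution: y = Ce^(3x)
Applying IC y(0) = 1:
Particular solution: y = e^(3x)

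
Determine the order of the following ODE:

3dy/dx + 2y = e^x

The order is 1 (highest derivative is of order 1).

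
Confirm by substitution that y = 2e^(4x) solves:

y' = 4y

Verification:
y = 2e^(4x)
y' = 8e^(4x)
4y = 8e^(4x)
y' = 4y ✓

Yes, it is a solution.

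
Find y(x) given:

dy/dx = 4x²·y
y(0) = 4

General solution: y = Ce^(4x³/3)
Applying IC y(0) = 4:
Particular solution: y = 4e^(4x³/3)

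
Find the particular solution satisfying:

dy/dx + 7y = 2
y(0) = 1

General solution: y = 2/7 + Ce^(-7x)
Applying y(0) = 1: C = 1 - 2/7 = 5/7
Particular solution: y = 2/7 + (5/7)e^(-7x)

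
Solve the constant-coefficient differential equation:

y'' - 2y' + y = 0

Characteristic equation: r² - 2r + 1 = 0
Factored: (r - 1)² = 0
Repeated root: r = 1
General solution: y = (C₁ + C₂x)e^x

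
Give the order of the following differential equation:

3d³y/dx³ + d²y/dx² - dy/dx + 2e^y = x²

The order is 3 (highest derivative is of order 3).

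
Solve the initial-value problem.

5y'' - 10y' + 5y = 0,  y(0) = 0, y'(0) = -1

General solution: y = (C₁ + C₂x)e^x
Repeated root r = 1
Applying ICs: C₁ = 0, C₂ = -1
Particular solution: y = -xe^x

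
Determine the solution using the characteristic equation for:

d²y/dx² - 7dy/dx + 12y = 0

Characteristic equation: r² - 7r + 12 = 0
Roots: r = 4, 3 (distinct real)
General solution: y = C₁e^(4x) + C₂e^(3x)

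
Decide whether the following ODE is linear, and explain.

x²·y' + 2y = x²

Linear (y and its derivatives appear to the first power only, no products of y terms)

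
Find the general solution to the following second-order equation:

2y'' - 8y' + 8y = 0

Characteristic equation: 2r² - 8r + 8 = 0
Divide by 2: r² - 4r + 4 = 0
Factored: (r - 2)² = 0
Repeated root: r = 2
General solution: y = (C₁ + C₂x)e^(2x)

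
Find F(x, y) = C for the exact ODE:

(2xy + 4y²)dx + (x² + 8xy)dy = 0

Verify exactness: ∂M/∂y = ∂N/∂x ✓
Find F(x,y) such that ∂F/∂x = M, ∂F/∂y = N
Solution: x²y + 4xy² = C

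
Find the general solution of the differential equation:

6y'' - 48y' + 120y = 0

Characteristic equation: 6r² - 48r + 120 = 0
Divide by 6: r² - 8r + 20 = 0
Roots: r = 4 ± 2i (complex conjugates)
General solution: y = e^(4x)(C₁cos(2x) + C₂sin(2x))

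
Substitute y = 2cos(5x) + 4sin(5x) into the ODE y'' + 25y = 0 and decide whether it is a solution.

Verification:
y'' = -50cos(5x) - 100sin(5x)
y'' + 25y = 0 ✓

Yes, it is a solution.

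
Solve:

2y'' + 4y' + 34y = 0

Characteristic equation: 2r² + 4r + 34 = 0
Divide by 2: r² + 2r + 17 = 0
Roots: r = -1 ± 4i (complex conjugates)
General solution: y = e^(-x)(C₁cos(4x) + C₂sin(4x))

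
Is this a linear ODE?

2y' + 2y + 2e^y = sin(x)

No. Nonlinear (e^y is nonlinear in y)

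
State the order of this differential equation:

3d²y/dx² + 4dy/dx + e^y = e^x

The order is 2 (highest derivative is of order 2).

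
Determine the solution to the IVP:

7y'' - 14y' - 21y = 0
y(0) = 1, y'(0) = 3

General solution: y = C₁e^(3x) + C₂e^(-x)
Applying ICs: C₁ = 1, C₂ = 0
Particular solution: y = e^(3x)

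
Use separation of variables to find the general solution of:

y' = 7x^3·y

Separating variables and integrating:
ln|y| = 7x^4/4 + C

General solution: y = Ce^(7x^4/4)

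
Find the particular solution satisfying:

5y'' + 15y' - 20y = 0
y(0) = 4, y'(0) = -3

General solution: y = C₁e^x + C₂e^(-4x)
Applying ICs: C₁ = 13/5, C₂ = 7/5
Particular solution: y = (13/5)e^x + (7/5)e^(-4x)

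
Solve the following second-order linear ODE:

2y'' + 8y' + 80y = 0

Characteristic equation: 2r² + 8r + 80 = 0
Divide by 2: r² + 4r + 40 = 0
Roots: r = -2 ± 6i (complex conjugates)
General solution: y = e^(-2x)(C₁cos(6x) + C₂sin(6x))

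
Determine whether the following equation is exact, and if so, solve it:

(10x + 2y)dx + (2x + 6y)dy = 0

Verify exactness: ∂M/∂y = ∂N/∂x ✓
Find F(x,y) such that ∂F/∂x = M, ∂F/∂y = N
Solution: 5x² + 2xy + 3y² = C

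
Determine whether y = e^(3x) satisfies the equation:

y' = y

Verification:
y = e^(3x)
y' = 3e^(3x)
But y = e^(3x)
y' ≠ y — the derivative does not match

No, it is not a solution.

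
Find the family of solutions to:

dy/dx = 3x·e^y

Separating variables and integrating:
-e^(-y) = 3x²/2 + C

General solution: y = -ln(C - 3x²/2)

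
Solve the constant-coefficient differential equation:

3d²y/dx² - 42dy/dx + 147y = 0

Characteristic equation: 3r² - 42r + 147 = 0
Divide by 3: r² - 14r + 49 = 0
Factored: (r - 7)² = 0
Repeated root: r = 7
General solution: y = (C₁ + C₂x)e^(7x)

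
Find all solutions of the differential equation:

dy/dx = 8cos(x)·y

Separating variables and integrating:
ln|y| = 8sin(x) + C

General solution: y = Ce^(8sin(x))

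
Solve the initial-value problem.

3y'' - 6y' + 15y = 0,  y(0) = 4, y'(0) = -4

General solution: y = e^x(C₁cos(2x) + C₂sin(2x))
Complex roots r = 1 ± 2i
Applying ICs: C₁ = 4, C₂ = -4
Particular solution: y = e^x(4cos(2x) - 4sin(2x))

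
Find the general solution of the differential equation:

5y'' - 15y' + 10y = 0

Characteristic equation: 5r² - 15r + 10 = 0
Divide by 5: r² - 3r + 2 = 0
Roots: r = 1, 2 (distinct real)
General solution: y = C₁e^x + C₂e^(2x)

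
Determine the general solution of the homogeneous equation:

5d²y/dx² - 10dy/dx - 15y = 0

Characteristic equation: 5r² - 10r - 15 = 0
Divide by 5: r² - 2r - 3 = 0
Roots: r = 3, -1 (distinct real)
General solution: y = C₁e^(3x) + C₂e^(-x)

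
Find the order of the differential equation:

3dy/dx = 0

The order is 1 (highest derivative is of order 1).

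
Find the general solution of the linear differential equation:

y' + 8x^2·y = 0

Using integrating factor method:

General solution: y = Ce^(-8x^3/3)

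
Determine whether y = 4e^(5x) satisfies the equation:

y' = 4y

Verification:
y = 4e^(5x)
y' = 20e^(5x)
But 4y = 16e^(5x)
y' ≠ 4y — the derivative does not match

No, it is not a solution.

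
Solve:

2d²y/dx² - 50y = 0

Characteristic equation: 2r² - 50 = 0
Divide by 2: r² - 25 = 0
Roots: r = 5, -5 (distinct real)
General solution: y = C₁e^(5x) + C₂e^(-5x)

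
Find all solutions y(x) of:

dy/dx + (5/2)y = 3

Using integrating factor method:

General solution: y = 6/5 + Ce^(-5x/2)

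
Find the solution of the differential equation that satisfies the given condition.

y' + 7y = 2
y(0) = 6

General solution: y = 2/7 + Ce^(-7x)
Applying y(0) = 6: C = 6 - 2/7 = 40/7
Particular solution: y = 2/7 + (40/7)e^(-7x)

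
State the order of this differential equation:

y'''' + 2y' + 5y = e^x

The order is 4 (highest derivative is of order 4).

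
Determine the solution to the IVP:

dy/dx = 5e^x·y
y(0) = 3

General solution: y = Ce^(5e^x)
Applying IC y(0) = 3:
Particular solution: y = 3e^(5(e^x - 1))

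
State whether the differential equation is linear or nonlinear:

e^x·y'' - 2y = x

Linear (y and its derivatives appear to the first power only, no products of y terms)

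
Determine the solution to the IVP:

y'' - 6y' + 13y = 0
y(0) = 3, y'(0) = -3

General solution: y = e^(3x)(C₁cos(2x) + C₂sin(2x))
Complex roots r = 3 ± 2i
Applying ICs: C₁ = 3, C₂ = -6
Particular solution: y = e^(3x)(3cos(2x) - 6sin(2x))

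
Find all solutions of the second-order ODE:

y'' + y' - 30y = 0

Characteristic equation: r² + r - 30 = 0
Roots: r = 5, -6 (distinct real)
General solution: y = C₁e^(5x) + C₂e^(-6x)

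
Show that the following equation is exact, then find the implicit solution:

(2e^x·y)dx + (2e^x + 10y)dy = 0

Verify exactness: ∂M/∂y = ∂N/∂x ✓
Find F(x,y) such that ∂F/∂x = M, ∂F/∂y = N
Solution: 2e^x·y + 5y² = C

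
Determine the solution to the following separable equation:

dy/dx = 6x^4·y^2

Separating variables and integrating:
-1/y = 6x^5/5 + C

General solution: y^-1 = (-6/5)x^5 + C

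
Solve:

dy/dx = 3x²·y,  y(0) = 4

General solution: y = Ce^(x³)
Applying IC y(0) = 4:
Particular solution: y = 4e^(x³)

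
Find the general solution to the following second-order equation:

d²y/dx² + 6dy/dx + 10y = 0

Characteristic equation: r² + 6r + 10 = 0
Roots: r = -3 ± i (complex conjugates)
General solution: y = e^(-3x)(C₁cos(x) + C₂sin(x))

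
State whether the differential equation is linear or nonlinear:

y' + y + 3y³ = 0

Nonlinear (y³ term)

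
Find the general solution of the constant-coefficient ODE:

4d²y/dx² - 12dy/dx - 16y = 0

Characteristic equation: 4r² - 12r - 16 = 0
Divide by 4: r² - 3r - 4 = 0
Roots: r = 4, -1 (distinct real)
General solution: y = C₁e^(4x) + C₂e^(-x)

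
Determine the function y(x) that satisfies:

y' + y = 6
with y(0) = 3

General solution: y = 6 + Ce^(-x)
Applying y(0) = 3: C = 3 - 6 = -3
Particular solution: y = 6 - 3e^(-x)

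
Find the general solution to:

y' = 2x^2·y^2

Separating variables and integrating:
-1/y = 2x^3/3 + C

General solution: y^-1 = (-2/3)x^3 + C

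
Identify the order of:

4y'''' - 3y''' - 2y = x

The order is 4 (highest derivative is of order 4).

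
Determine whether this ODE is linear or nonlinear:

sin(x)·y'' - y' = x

Linear (y and its derivatives appear to the first power only, no products of y terms)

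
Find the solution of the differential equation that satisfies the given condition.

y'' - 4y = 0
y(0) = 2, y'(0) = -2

General solution: y = C₁e^(2x) + C₂e^(-2x)
Applying ICs: C₁ = 1/2, C₂ = 3/2
Particular solution: y = (1/2)e^(2x) + (3/2)e^(-2x)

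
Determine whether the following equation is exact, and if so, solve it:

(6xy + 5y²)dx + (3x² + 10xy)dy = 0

Verify exactness: ∂M/∂y = ∂N/∂x ✓
Find F(x,y) such that ∂F/∂x = M, ∂F/∂y = N
Solution: 3x²y + 5xy² = C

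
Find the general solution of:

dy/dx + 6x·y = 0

Using integrating factor method:

General solution: y = Ce^(-3x^2)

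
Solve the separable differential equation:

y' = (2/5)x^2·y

Separating variables and integrating:
ln|y| = 2x^3/15 + C

General solution: y = Ce^(2x^3/15)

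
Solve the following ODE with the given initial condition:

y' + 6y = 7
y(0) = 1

General solution: y = 7/6 + Ce^(-6x)
Applying y(0) = 1: C = 1 - 7/6 = -1/6
Particular solution: y = 7/6 - (1/6)e^(-6x)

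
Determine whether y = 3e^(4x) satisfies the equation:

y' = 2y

Verification:
y = 3e^(4x)
y' = 12e^(4x)
But 2y = 6e^(4x)
y' ≠ 2y — the derivative does not match

No, it is not a solution.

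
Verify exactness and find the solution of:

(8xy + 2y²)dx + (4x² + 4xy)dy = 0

Verify exactness: ∂M/∂y = ∂N/∂x ✓
Find F(x,y) such that ∂F/∂x = M, ∂F/∂y = N
Solution: 4x²y + 2xy² = C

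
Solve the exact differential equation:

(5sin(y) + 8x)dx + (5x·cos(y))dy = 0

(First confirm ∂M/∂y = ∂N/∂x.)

Verify exactness: ∂M/∂y = ∂N/∂x ✓
Find F(x,y) such that ∂F/∂x = M, ∂F/∂y = N
Solution: 5x·sin(y) + 4x² = C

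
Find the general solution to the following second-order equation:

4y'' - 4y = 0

Characteristic equation: 4r² - 4 = 0
Divide by 4: r² - 1 = 0
Roots: r = 1, -1 (distinct real)
General solution: y = C₁e^x + C₂e^(-x)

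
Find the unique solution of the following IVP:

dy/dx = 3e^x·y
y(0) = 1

General solution: y = Ce^(3e^x)
Applying IC y(0) = 1:
Particular solution: y = e^(3(e^x - 1))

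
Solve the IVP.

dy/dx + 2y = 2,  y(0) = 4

General solution: y = 1 + Ce^(-2x)
Applying y(0) = 4: C = 4 - 1 = 3
Particular solution: y = 1 + 3e^(-2x)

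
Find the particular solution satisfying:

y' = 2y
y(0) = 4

General solution: y = Ce^(2x)
Applying IC y(0) = 4:
Particular solution: y = 4e^(2x)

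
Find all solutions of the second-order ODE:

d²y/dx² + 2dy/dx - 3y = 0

Characteristic equation: r² + 2r - 3 = 0
Roots: r = 1, -3 (distinct real)
General solution: y = C₁e^x + C₂e^(-3x)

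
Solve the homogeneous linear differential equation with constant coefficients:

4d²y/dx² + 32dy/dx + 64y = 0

Characteristic equation: 4r² + 32r + 64 = 0
Divide by 4: r² + 8r + 16 = 0
Factored: (r + 4)² = 0
Repeated root: r = -4
General solution: y = (C₁ + C₂x)e^(-4x)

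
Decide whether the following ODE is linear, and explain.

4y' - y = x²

Linear (y and its derivatives appear to the first power only, no products of y terms)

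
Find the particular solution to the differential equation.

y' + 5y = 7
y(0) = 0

General solution: y = 7/5 + Ce^(-5x)
Applying y(0) = 0: C = 0 - 7/5 = -7/5
Particular solution: y = 7/5 - (7/5)e^(-5x)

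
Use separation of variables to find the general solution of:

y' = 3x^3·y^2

Separating variables and integrating:
-1/y = 3x^4/4 + C

General solution: y^-1 = (-3/4)x^4 + C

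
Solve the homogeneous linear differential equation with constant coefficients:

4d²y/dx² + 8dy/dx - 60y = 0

Characteristic equation: 4r² + 8r - 60 = 0
Divide by 4: r² + 2r - 15 = 0
Roots: r = 3, -5 (distinct real)
General solution: y = C₁e^(3x) + C₂e^(-5x)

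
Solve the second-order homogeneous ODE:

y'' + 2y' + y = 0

Characteristic equation: r² + 2r + 1 = 0
Factored: (r + 1)² = 0
Repeated root: r = -1
General solution: y = (C₁ + C₂x)e^(-x)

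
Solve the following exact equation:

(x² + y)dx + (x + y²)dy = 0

Verify exactness: ∂M/∂y = ∂N/∂x ✓
Find F(x,y) such that ∂F/∂x = M, ∂F/∂y = N
Solution: x³/3 + xy + y³/3 = C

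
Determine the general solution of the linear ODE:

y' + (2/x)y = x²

Using integrating factor method:

General solution: y = (1/5)x^3 + Cx^(-2)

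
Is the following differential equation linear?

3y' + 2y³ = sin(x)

No. Nonlinear (y³ term)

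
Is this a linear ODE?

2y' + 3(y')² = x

No. Nonlinear ((y')² term)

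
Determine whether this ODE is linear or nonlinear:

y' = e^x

Linear (y and its derivatives appear to the first power only, no products of y terms)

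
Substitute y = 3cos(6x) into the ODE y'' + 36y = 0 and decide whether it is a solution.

Verification:
y'' = -108cos(6x)
y'' + 36y = 0 ✓

Yes, it is a solution.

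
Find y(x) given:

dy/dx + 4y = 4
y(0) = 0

General solution: y = 1 + Ce^(-4x)
Applying y(0) = 0: C = 0 - 1 = -1
Particular solution: y = 1 - e^(-4x)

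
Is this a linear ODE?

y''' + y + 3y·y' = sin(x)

No. Nonlinear (product y·y')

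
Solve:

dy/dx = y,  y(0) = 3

General solution: y = Ce^x
Applying IC y(0) = 3:
Particular solution: y = 3e^x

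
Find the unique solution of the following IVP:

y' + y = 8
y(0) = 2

General solution: y = 8 + Ce^(-x)
Applying y(0) = 2: C = 2 - 8 = -6
Particular solution: y = 8 - 6e^(-x)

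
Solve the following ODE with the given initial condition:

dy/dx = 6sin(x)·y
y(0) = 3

General solution: y = Ce^(-6cos(x))
Applying IC y(0) = 3:
Particular solution: y = 3e^(6(1-cos(x)))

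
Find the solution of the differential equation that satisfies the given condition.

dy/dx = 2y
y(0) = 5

General solution: y = Ce^(2x)
Applying IC y(0) = 5:
Particular solution: y = 5e^(2x)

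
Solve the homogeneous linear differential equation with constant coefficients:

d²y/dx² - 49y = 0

Characteristic equation: r² - 49 = 0
Roots: r = 7, -7 (distinct real)
General solution: y = C₁e^(7x) + C₂e^(-7x)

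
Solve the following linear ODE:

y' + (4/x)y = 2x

Using integrating factor method:

General solution: y = (1/3)x^2 + Cx^(-4)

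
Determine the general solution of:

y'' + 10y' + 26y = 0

Characteristic equation: r² + 10r + 26 = 0
Roots: r = -5 ± i (complex conjugates)
General solution: y = e^(-5x)(C₁cos(x) + C₂sin(x))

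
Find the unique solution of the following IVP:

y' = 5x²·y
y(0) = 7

General solution: y = Ce^(5x³/3)
Applying IC y(0) = 7:
Particular solution: y = 7e^(5x³/3)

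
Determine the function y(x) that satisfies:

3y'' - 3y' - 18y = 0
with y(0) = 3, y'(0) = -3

General solution: y = C₁e^(3x) + C₂e^(-2x)
Applying ICs: C₁ = 3/5, C₂ = 12/5
Particular solution: y = (3/5)e^(3x) + (12/5)e^(-2x)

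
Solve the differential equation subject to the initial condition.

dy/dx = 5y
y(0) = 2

General solution: y = Ce^(5x)
Applying IC y(0) = 2:
Particular solution: y = 2e^(5x)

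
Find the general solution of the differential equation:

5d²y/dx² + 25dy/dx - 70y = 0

Characteristic equation: 5r² + 25r - 70 = 0
Divide by 5: r² + 5r - 14 = 0
Roots: r = 2, -7 (distinct real)
General solution: y = C₁e^(2x) + C₂e^(-7x)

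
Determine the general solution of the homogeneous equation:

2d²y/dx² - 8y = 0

Characteristic equation: 2r² - 8 = 0
Divide by 2: r² - 4 = 0
Roots: r = 2, -2 (distinct real)
General solution: y = C₁e^(2x) + C₂e^(-2x)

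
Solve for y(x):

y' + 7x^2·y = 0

Using integrating factor method:

General solution: y = Ce^(-7x^3/3)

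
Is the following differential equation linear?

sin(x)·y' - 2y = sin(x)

Yes. Linear (y and its derivatives appear to the first power only, no products of y terms)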